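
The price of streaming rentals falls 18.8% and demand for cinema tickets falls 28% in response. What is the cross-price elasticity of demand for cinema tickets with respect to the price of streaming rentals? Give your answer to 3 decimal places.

ε = (%ΔQ of cinema tickets) / (%ΔP of streaming rentals) = (-28%) / (-18.8%) ≈ 1.489.

1.489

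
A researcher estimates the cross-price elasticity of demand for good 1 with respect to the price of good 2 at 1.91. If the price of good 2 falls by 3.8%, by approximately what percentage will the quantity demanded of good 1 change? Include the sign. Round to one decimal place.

-7.3%

%ΔQ ≈ ε × %ΔP of good 2 = 1.91 × (-3.8%) = -7.3%.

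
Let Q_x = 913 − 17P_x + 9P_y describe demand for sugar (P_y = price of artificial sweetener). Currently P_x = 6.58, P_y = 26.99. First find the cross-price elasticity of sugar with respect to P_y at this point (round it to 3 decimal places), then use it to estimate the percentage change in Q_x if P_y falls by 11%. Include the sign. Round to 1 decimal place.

-2.6%

At P_x = 6.58, P_y = 26.99: Q_x = 1044.05.
∂Q_x/∂P_y = 9.
ε = (∂Q_x/∂P_y)(P_y/Q_x) = 9.0000 × 26.99/1044.05 ≈ 0.233.
%ΔQ_x ≈ ε × %ΔP_y = 0.233 × (-11%) = -2.6%.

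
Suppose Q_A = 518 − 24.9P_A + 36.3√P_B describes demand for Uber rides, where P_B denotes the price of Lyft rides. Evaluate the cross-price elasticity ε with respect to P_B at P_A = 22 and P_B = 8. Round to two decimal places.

At P_A = 22 and P_B = 8: Q_A = 72.872.
∂Q_A/∂P_B = 36.3/(2√P_B) = 36.3/(2√8) = 6.4170.
ε = (∂Q_A/∂P_B)(P_B/Q_A) = 6.4170 × (8/72.872) ≈ 0.70.

0.70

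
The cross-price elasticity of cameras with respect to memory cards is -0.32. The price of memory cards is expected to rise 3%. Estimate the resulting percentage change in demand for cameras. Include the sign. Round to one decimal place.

-1.0%

%ΔQ ≈ ε × %ΔP of memory cards = -0.32 × (3%) = -1.0%.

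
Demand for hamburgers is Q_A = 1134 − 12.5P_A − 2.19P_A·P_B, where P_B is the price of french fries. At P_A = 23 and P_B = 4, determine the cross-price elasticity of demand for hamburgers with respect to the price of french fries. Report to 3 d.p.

At P_A = 23 and P_B = 4: Q_A = 645.02.
∂Q_A/∂P_B = -2.19P_A = -2.19(23) = -50.3700.
ε = (∂Q_A/∂P_B)(P_B/Q_A) = -50.3700 × (4/645.02) ≈ -0.312.
ε < 0: complements.

-0.312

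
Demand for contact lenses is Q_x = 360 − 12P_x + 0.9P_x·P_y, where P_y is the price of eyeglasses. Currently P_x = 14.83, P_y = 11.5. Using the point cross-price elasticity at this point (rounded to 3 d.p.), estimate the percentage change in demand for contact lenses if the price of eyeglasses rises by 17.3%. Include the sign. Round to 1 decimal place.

At P_x = 14.83, P_y = 11.5: Q_x = 335.530.
∂Q_x/∂P_y = 0.9P_x = 13.3470.
ε = (∂Q_x/∂P_y)(P_y/Q_x) = 13.3470 × 11.5/335.530 ≈ 0.457.
%ΔQ_x ≈ ε × %ΔP_y = 0.457 × (17.3%) = 7.9%.

7.9%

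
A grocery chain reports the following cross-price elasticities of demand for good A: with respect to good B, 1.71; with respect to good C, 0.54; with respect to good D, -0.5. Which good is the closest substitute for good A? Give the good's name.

good B

Substitutes have ε > 0. Among the positive values, 1.71 (good B) is largest.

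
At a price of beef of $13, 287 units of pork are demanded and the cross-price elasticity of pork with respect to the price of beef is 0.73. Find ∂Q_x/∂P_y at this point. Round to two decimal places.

ε = (∂Q_x/∂P_y)·(P_y/Q_x) ⇒ ∂Q_x/∂P_y = ε·Q_x/P_y = 0.73 × 287/13 ≈ 16.12.

16.12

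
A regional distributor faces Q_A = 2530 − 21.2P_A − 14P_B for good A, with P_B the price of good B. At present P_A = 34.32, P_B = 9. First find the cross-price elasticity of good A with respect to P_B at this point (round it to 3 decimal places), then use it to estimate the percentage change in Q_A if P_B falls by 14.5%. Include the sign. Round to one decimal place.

1.1%

At P_A = 34.32, P_B = 9: Q_A = 1676.416.
∂Q_A/∂P_B = -14.
ε = (∂Q_A/∂P_B)(P_B/Q_A) = -14.0000 × 9/1676.416 ≈ -0.075.
%ΔQ_A ≈ ε × %ΔP_B = -0.075 × (-14.5%) = 1.1%.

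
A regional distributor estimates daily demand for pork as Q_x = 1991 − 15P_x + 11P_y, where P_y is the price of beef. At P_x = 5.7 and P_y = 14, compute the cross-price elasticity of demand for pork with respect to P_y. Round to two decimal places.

At P_x = 5.7 and P_y = 14: Q_x = 2059.5.
∂Q_x/∂P_y = 11.
ε = (∂Q_x/∂P_y)(P_y/Q_x) = 11 × (14/2059.5) ≈ 0.07.

0.07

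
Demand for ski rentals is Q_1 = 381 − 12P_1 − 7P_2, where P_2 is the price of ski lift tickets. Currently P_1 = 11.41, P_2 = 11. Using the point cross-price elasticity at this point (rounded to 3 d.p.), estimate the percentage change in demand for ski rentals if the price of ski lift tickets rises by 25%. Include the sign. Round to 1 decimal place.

At P_1 = 11.41, P_2 = 11: Q_1 = 167.08.
∂Q_1/∂P_2 = -7.
ε = (∂Q_1/∂P_2)(P_2/Q_1) = -7.0000 × 11/167.08 ≈ -0.461.
%ΔQ_1 ≈ ε × %ΔP_2 = -0.461 × (25%) = -11.5%.

-11.5%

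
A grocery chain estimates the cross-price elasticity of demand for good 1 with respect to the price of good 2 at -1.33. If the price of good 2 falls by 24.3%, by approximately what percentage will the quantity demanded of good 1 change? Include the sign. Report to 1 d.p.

%ΔQ ≈ ε × %ΔP of good 2 = -1.33 × (-24.3%) = 32.3%.

32.3%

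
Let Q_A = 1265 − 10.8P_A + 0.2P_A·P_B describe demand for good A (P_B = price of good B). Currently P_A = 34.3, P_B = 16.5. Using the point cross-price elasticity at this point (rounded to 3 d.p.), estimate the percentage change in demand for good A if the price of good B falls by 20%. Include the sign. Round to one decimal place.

-2.2%

At P_A = 34.3, P_B = 16.5: Q_A = 1007.75.
∂Q_A/∂P_B = 0.2P_A = 6.8600.
ε = (∂Q_A/∂P_B)(P_B/Q_A) = 6.8600 × 16.5/1007.75 ≈ 0.112.
%ΔQ_A ≈ ε × %ΔP_B = 0.112 × (-20%) = -2.2%.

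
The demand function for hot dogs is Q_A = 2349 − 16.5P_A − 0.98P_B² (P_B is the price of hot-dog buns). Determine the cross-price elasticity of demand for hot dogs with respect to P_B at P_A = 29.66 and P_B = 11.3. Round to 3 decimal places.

At P_A = 29.66 and P_B = 11.3: Q_A = 1734.474.
∂Q_A/∂P_B = -1.96P_B = -1.96(11.3) = -22.1480.
ε = (∂Q_A/∂P_B)(P_B/Q_A) = -22.1480 × (11.3/1734.474) ≈ -0.144.
ε < 0: complements.

-0.144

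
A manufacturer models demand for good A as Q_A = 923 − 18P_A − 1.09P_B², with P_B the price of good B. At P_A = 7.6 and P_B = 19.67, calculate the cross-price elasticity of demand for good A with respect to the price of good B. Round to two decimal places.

-2.31

At P_A = 7.6 and P_B = 19.67: Q_A = 364.469.
∂Q_A/∂P_B = -2.18P_B = -2.18(19.67) = -42.8806.
ε = (∂Q_A/∂P_B)(P_B/Q_A) = -42.8806 × (19.67/364.469) ≈ -2.31.
ε < 0: complements.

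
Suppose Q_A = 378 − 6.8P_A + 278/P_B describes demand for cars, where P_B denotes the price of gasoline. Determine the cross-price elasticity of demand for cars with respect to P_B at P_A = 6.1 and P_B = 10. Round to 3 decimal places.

-0.076

At P_A = 6.1 and P_B = 10: Q_A = 364.32.
∂Q_A/∂P_B = −278/P_B² = -2.7800.
ε = (∂Q_A/∂P_B)(P_B/Q_A) = -2.7800 × (10/364.32) ≈ -0.076.
ε < 0: complements.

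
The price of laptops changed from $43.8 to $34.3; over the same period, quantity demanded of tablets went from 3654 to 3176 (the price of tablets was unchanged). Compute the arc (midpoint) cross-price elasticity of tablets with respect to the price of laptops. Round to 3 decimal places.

0.575

ΔQ_A = 3176 − 3654 = -478; ΔP_B = 34.3 − 43.8 = -9.5.
Midpoints: Q̄_A = 3415.0, P̄_B = 39.05.
ε = (ΔQ_A/Q̄_A)/(ΔP_B/P̄_B) = (-478/3415.0)/(-9.5/39.05) ≈ 0.575.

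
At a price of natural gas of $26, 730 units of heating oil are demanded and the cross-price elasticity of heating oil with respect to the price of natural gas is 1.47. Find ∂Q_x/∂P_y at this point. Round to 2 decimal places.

41.27

ε = (∂Q_x/∂P_y)·(P_y/Q_x) ⇒ ∂Q_x/∂P_y = ε·Q_x/P_y = 1.47 × 730/26 ≈ 41.27.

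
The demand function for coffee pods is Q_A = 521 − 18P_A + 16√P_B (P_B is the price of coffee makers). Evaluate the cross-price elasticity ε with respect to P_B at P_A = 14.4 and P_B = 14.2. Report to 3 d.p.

0.094

At P_A = 14.4 and P_B = 14.2: Q_A = 322.093.
∂Q_A/∂P_B = 16/(2√P_B) = 16/(2√14.2) = 2.1230.
ε = (∂Q_A/∂P_B)(P_B/Q_A) = 2.1230 × (14.2/322.093) ≈ 0.094.
ε > 0: substitutes.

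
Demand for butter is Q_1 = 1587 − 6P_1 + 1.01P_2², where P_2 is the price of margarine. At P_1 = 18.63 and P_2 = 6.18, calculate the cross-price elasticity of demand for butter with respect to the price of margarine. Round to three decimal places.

At P_1 = 18.63 and P_2 = 6.18: Q_1 = 1513.794.
∂Q_1/∂P_2 = 2.02P_2 = 2.02(6.18) = 12.4836.
ε = (∂Q_1/∂P_2)(P_2/Q_1) = 12.4836 × (6.18/1513.794) ≈ 0.051.
ε > 0: substitutes.

0.051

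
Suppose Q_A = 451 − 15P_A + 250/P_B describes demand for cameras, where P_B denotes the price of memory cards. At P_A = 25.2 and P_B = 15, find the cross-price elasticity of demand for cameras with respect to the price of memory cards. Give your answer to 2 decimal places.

At P_A = 25.2 and P_B = 15: Q_A = 89.667.
∂Q_A/∂P_B = −250/P_B² = -1.1111.
ε = (∂Q_A/∂P_B)(P_B/Q_A) = -1.1111 × (15/89.667) ≈ -0.19.
ε < 0: complements.

-0.19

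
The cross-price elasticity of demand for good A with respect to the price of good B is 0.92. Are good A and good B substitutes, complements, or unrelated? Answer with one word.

ε = 0.92 > 0, so a higher price of good B raises demand for good A: substitutes.

substitutes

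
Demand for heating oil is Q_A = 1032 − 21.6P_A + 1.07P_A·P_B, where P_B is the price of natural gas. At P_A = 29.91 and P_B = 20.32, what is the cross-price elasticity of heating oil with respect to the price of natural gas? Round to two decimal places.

At P_A = 29.91 and P_B = 20.32: Q_A = 1036.259.
∂Q_A/∂P_B = 1.07P_A = 1.07(29.91) = 32.0037.
ε = (∂Q_A/∂P_B)(P_B/Q_A) = 32.0037 × (20.32/1036.259) ≈ 0.63.

0.63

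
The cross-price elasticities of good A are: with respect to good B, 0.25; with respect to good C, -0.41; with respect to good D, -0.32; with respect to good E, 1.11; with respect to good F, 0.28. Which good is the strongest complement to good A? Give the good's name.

Complements have ε < 0. The most negative value is -0.41 (good C).

good C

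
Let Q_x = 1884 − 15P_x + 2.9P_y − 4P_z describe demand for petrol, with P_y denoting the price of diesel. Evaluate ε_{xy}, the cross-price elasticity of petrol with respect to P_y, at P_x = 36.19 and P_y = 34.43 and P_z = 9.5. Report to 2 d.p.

At P_x = 36.19 and P_y = 34.43 and P_z = 9.5: Q_x = 1402.997.
∂Q_x/∂P_y = 2.9.
ε = (∂Q_x/∂P_y)(P_y/Q_x) = 2.9 × (34.43/1402.997) ≈ 0.07.
Since ε > 0, petrol and diesel are substitutes.

0.07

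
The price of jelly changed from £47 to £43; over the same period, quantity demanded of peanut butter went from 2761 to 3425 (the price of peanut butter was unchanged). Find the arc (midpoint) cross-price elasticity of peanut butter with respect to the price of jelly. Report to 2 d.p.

-2.42

ΔQ_A = 3425 − 2761 = 664; ΔP_B = 43 − 47 = -4.
Midpoints: Q̄_A = 3093.0, P̄_B = 45.00.
ε = (ΔQ_A/Q̄_A)/(ΔP_B/P̄_B) = (664/3093.0)/(-4/45.00) ≈ -2.42.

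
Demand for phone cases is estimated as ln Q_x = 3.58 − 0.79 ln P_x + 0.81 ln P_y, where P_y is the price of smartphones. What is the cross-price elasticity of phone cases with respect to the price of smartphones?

0.81

In a log-linear (constant-elasticity) demand function, the coefficient on ln P_y is the cross-price elasticity.
ε = 0.81. Positive, so phone cases and smartphones are substitutes.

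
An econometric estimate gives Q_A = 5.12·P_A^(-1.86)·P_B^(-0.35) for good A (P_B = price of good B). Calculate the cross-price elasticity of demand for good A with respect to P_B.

In a log-linear (constant-elasticity) demand function, the coefficient on the exponent of P_B is the cross-price elasticity.
ε = -0.35. Negative, so good A and good B are complements.

-0.35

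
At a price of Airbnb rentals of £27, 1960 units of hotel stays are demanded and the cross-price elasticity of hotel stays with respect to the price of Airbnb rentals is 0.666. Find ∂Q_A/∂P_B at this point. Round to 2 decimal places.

48.35

ε = (∂Q_A/∂P_B)·(P_B/Q_A) ⇒ ∂Q_A/∂P_B = ε·Q_A/P_B = 0.666 × 1960/27 ≈ 48.35.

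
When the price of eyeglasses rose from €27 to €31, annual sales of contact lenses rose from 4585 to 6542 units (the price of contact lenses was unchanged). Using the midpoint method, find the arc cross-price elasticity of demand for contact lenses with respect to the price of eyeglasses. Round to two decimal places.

2.55

ΔQ_A = 6542 − 4585 = 1957; ΔP_B = 31 − 27 = 4.
Midpoints: Q̄_A = 5563.5, P̄_B = 29.00.
ε = (ΔQ_A/Q̄_A)/(ΔP_B/P̄_B) = (1957/5563.5)/(4/29.00) ≈ 2.55.
ε > 0: contact lenses and eyeglasses are substitutes.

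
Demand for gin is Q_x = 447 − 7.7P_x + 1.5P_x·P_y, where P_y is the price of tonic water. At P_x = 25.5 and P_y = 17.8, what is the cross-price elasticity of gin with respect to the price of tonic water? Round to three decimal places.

0.731

At P_x = 25.5 and P_y = 17.8: Q_x = 931.5.
∂Q_x/∂P_y = 1.5P_x = 1.5(25.5) = 38.2500.
ε = (∂Q_x/∂P_y)(P_y/Q_x) = 38.2500 × (17.8/931.5) ≈ 0.731.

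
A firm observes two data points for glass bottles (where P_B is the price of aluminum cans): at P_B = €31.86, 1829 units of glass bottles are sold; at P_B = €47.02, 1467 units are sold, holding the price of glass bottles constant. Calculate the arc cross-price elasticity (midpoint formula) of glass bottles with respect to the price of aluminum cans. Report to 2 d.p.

ΔQ_A = 1467 − 1829 = -362; ΔP_B = 47.02 − 31.86 = 15.16.
Midpoints: Q̄_A = 1648.0, P̄_B = 39.44.
ε = (ΔQ_A/Q̄_A)/(ΔP_B/P̄_B) = (-362/1648.0)/(15.16/39.44) ≈ -0.57.
ε < 0: glass bottles and aluminum cans are complements.

-0.57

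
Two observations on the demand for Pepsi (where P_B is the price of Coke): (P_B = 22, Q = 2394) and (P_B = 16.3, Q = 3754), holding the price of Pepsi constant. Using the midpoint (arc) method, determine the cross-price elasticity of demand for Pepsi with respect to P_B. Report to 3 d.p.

ΔQ_A = 3754 − 2394 = 1360; ΔP_B = 16.3 − 22 = -5.7.
Midpoints: Q̄_A = 3074.0, P̄_B = 19.15.
ε = (ΔQ_A/Q̄_A)/(ΔP_B/P̄_B) = (1360/3074.0)/(-5.7/19.15) ≈ -1.486.

-1.486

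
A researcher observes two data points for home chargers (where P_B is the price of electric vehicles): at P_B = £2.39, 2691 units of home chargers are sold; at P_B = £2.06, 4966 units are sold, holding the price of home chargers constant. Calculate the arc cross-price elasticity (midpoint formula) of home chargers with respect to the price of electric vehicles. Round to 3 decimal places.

-4.007

ΔQ_A = 4966 − 2691 = 2275; ΔP_B = 2.06 − 2.39 = -0.33.
Midpoints: Q̄_A = 3828.5, P̄_B = 2.23.
ε = (ΔQ_A/Q̄_A)/(ΔP_B/P̄_B) = (2275/3828.5)/(-0.33/2.23) ≈ -4.007.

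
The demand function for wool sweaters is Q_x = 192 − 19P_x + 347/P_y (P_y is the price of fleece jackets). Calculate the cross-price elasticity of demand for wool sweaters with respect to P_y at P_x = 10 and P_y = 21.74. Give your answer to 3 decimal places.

-0.889

At P_x = 10 and P_y = 21.74: Q_x = 17.961.
∂Q_x/∂P_y = −347/P_y² = -0.7342.
ε = (∂Q_x/∂P_y)(P_y/Q_x) = -0.7342 × (21.74/17.961) ≈ -0.889.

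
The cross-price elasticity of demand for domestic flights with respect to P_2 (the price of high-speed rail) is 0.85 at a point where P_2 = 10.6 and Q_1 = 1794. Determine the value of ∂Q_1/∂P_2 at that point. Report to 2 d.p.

ε = (∂Q_1/∂P_2)·(P_2/Q_1) ⇒ ∂Q_1/∂P_2 = ε·Q_1/P_2 = 0.85 × 1794/10.6 ≈ 143.86.

143.86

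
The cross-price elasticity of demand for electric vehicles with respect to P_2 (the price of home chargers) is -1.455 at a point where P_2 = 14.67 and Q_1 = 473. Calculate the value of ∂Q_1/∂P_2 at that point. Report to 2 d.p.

ε = (∂Q_1/∂P_2)·(P_2/Q_1) ⇒ ∂Q_1/∂P_2 = ε·Q_1/P_2 = -1.455 × 473/14.67 ≈ -46.91.

-46.91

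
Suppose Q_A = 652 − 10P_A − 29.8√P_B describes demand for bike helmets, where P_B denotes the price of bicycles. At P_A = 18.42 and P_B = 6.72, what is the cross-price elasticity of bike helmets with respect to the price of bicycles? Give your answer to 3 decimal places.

At P_A = 18.42 and P_B = 6.72: Q_A = 390.550.
∂Q_A/∂P_B = -29.8/(2√P_B) = -29.8/(2√6.72) = -5.7478.
ε = (∂Q_A/∂P_B)(P_B/Q_A) = -5.7478 × (6.72/390.550) ≈ -0.099.
ε < 0: complements.

-0.099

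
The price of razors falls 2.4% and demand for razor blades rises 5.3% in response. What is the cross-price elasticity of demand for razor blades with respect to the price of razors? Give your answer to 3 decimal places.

-2.208

ε = (%ΔQ of razor blades) / (%ΔP of razors) = (5.3%) / (-2.4%) ≈ -2.208.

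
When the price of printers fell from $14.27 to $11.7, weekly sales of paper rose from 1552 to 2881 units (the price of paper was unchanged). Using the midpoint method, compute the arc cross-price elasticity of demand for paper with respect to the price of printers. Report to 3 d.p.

-3.029

ΔQ_A = 2881 − 1552 = 1329; ΔP_B = 11.7 − 14.27 = -2.57.
Midpoints: Q̄_A = 2216.5, P̄_B = 12.98.
ε = (ΔQ_A/Q̄_A)/(ΔP_B/P̄_B) = (1329/2216.5)/(-2.57/12.98) ≈ -3.029.
ε < 0: paper and printers are complements.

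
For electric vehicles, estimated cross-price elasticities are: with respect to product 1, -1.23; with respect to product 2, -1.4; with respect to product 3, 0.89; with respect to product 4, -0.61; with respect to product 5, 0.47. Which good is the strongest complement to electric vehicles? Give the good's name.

Complements have ε < 0. The most negative value is -1.4 (product 2).

product 2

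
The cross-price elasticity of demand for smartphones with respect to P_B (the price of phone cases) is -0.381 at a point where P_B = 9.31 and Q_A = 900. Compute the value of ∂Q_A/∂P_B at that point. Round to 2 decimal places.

ε = (∂Q_A/∂P_B)·(P_B/Q_A) ⇒ ∂Q_A/∂P_B = ε·Q_A/P_B = -0.381 × 900/9.31 ≈ -36.83.

-36.83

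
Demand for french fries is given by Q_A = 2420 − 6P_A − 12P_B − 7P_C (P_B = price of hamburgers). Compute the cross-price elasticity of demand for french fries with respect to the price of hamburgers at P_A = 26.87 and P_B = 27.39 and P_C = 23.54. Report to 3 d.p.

-0.186

At P_A = 26.87 and P_B = 27.39 and P_C = 23.54: Q_A = 1765.32.
∂Q_A/∂P_B = -12.
ε = (∂Q_A/∂P_B)(P_B/Q_A) = -12 × (27.39/1765.32) ≈ -0.186.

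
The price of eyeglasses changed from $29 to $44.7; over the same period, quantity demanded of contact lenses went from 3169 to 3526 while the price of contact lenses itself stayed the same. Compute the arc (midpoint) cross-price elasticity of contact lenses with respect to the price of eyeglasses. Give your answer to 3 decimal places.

0.250

ΔQ_A = 3526 − 3169 = 357; ΔP_B = 44.7 − 29 = 15.7.
Midpoints: Q̄_A = 3347.5, P̄_B = 36.85.
ε = (ΔQ_A/Q̄_A)/(ΔP_B/P̄_B) = (357/3347.5)/(15.7/36.85) ≈ 0.250.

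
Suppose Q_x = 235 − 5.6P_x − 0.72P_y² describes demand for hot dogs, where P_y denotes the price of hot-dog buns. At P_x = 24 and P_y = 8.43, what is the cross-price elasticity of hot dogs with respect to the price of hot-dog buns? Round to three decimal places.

At P_x = 24 and P_y = 8.43: Q_x = 49.433.
∂Q_x/∂P_y = -1.44P_y = -1.44(8.43) = -12.1392.
ε = (∂Q_x/∂P_y)(P_y/Q_x) = -12.1392 × (8.43/49.433) ≈ -2.070.
ε < 0: complements.

-2.070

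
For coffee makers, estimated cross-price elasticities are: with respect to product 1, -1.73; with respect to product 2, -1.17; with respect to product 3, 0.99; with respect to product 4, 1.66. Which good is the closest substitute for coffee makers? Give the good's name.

Substitutes have ε > 0. Among the positive values, 1.66 (product 4) is largest.

product 4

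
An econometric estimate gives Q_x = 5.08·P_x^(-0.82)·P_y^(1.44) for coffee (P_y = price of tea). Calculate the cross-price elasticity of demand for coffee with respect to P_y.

1.44

In a log-linear (constant-elasticity) demand function, the coefficient on the exponent of P_y is the cross-price elasticity.
ε = 1.44. Positive, so coffee and tea are substitutes.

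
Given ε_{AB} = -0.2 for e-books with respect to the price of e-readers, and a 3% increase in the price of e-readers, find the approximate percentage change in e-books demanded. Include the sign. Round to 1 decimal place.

%ΔQ ≈ ε × %ΔP of e-readers = -0.2 × (3%) = -0.6%.
Demand for e-books falls by about 0.6%.

-0.6%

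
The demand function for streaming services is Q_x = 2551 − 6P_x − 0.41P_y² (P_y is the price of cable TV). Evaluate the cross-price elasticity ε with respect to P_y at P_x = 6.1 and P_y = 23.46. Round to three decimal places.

-0.197

At P_x = 6.1 and P_y = 23.46: Q_x = 2288.748.
∂Q_x/∂P_y = -0.82P_y = -0.82(23.46) = -19.2372.
ε = (∂Q_x/∂P_y)(P_y/Q_x) = -19.2372 × (23.46/2288.748) ≈ -0.197.
ε < 0: complements.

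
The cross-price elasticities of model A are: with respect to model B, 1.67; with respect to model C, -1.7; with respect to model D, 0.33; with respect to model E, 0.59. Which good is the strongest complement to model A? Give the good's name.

model C

Complements have ε < 0. The most negative value is -1.7 (model C).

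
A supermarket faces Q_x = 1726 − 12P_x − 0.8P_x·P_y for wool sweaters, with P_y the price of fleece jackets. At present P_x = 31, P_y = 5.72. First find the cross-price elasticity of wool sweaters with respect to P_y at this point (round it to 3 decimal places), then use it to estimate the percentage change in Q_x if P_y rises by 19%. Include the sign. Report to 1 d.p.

At P_x = 31, P_y = 5.72: Q_x = 1212.144.
∂Q_x/∂P_y = -0.8P_x = -24.8000.
ε = (∂Q_x/∂P_y)(P_y/Q_x) = -24.8000 × 5.72/1212.144 ≈ -0.117.
%ΔQ_x ≈ ε × %ΔP_y = -0.117 × (19%) = -2.2%.

-2.2%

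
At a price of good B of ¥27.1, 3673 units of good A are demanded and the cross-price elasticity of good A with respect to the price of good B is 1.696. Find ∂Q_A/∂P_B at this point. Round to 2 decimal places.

ε = (∂Q_A/∂P_B)·(P_B/Q_A) ⇒ ∂Q_A/∂P_B = ε·Q_A/P_B = 1.696 × 3673/27.1 ≈ 229.87.

229.87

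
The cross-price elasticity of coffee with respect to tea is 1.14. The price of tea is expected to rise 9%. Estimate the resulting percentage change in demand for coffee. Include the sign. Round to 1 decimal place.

%ΔQ ≈ ε × %ΔP of tea = 1.14 × (9%) = 10.3%.
Demand for coffee rises by about 10.3%.

10.3%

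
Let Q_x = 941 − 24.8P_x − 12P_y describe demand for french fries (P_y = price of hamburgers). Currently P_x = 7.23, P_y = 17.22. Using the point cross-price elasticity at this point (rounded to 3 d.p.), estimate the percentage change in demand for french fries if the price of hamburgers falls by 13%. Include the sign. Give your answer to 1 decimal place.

At P_x = 7.23, P_y = 17.22: Q_x = 555.056.
∂Q_x/∂P_y = -12.
ε = (∂Q_x/∂P_y)(P_y/Q_x) = -12.0000 × 17.22/555.056 ≈ -0.372.
%ΔQ_x ≈ ε × %ΔP_y = -0.372 × (-13%) = 4.8%.

4.8%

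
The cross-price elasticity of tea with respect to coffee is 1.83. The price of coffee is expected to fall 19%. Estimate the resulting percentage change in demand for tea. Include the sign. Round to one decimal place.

-34.8%

%ΔQ ≈ ε × %ΔP of coffee = 1.83 × (-19%) = -34.8%.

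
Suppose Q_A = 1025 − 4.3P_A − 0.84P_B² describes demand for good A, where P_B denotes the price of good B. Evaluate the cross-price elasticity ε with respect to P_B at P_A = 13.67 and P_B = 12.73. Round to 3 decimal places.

-0.328

At P_A = 13.67 and P_B = 12.73: Q_A = 830.095.
∂Q_A/∂P_B = -1.68P_B = -1.68(12.73) = -21.3864.
ε = (∂Q_A/∂P_B)(P_B/Q_A) = -21.3864 × (12.73/830.095) ≈ -0.328.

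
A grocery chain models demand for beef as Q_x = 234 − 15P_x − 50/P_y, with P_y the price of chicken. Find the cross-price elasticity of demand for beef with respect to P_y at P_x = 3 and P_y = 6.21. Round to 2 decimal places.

At P_x = 3 and P_y = 6.21: Q_x = 180.948.
∂Q_x/∂P_y = 50/P_y² = 1.2965.
ε = (∂Q_x/∂P_y)(P_y/Q_x) = 1.2965 × (6.21/180.948) ≈ 0.04.

0.04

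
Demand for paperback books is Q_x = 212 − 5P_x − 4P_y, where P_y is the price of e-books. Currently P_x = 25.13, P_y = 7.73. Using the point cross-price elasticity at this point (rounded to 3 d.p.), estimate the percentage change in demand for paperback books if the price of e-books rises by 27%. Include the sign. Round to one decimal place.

At P_x = 25.13, P_y = 7.73: Q_x = 55.43.
∂Q_x/∂P_y = -4.
ε = (∂Q_x/∂P_y)(P_y/Q_x) = -4.0000 × 7.73/55.43 ≈ -0.558.
%ΔQ_x ≈ ε × %ΔP_y = -0.558 × (27%) = -15.1%.

-15.1%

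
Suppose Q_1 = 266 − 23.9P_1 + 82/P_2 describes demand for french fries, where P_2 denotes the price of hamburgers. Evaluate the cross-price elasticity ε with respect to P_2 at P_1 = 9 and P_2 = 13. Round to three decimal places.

-0.110

At P_1 = 9 and P_2 = 13: Q_1 = 57.208.
∂Q_1/∂P_2 = −82/P_2² = -0.4852.
ε = (∂Q_1/∂P_2)(P_2/Q_1) = -0.4852 × (13/57.208) ≈ -0.110.
ε < 0: complements.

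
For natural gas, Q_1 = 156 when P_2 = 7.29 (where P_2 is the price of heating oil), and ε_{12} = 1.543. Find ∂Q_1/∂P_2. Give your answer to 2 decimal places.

33.02

ε = (∂Q_1/∂P_2)·(P_2/Q_1) ⇒ ∂Q_1/∂P_2 = ε·Q_1/P_2 = 1.543 × 156/7.29 ≈ 33.02.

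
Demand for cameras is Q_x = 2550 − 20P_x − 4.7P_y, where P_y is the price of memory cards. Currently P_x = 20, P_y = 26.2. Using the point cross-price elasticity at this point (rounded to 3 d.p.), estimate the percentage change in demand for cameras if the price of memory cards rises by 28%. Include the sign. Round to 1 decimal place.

-1.7%

At P_x = 20, P_y = 26.2: Q_x = 2026.86.
∂Q_x/∂P_y = -4.7.
ε = (∂Q_x/∂P_y)(P_y/Q_x) = -4.7000 × 26.2/2026.86 ≈ -0.061.
%ΔQ_x ≈ ε × %ΔP_y = -0.061 × (28%) = -1.7%.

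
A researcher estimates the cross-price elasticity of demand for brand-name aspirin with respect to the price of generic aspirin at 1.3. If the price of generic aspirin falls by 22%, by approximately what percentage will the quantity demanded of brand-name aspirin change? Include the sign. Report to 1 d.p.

-28.6%

%ΔQ ≈ ε × %ΔP of generic aspirin = 1.3 × (-22%) = -28.6%.
Demand for brand-name aspirin falls by about 28.6%.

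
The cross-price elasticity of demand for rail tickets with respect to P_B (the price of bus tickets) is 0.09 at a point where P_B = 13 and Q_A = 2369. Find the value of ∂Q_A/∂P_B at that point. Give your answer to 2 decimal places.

ε = (∂Q_A/∂P_B)·(P_B/Q_A) ⇒ ∂Q_A/∂P_B = ε·Q_A/P_B = 0.09 × 2369/13 ≈ 16.40.

16.40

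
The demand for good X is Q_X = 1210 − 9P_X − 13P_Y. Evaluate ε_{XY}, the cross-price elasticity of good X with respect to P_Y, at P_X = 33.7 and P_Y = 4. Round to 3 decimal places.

-0.061

At P_X = 33.7 and P_Y = 4: Q_X = 854.7.
∂Q_X/∂P_Y = -13.
ε = (∂Q_X/∂P_Y)(P_Y/Q_X) = -13 × (4/854.7) ≈ -0.061.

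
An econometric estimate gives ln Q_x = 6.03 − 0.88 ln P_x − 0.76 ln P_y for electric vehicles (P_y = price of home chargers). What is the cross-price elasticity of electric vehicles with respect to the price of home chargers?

In a log-linear (constant-elasticity) demand function, the coefficient on ln P_y is the cross-price elasticity.
ε = -0.76. Negative, so electric vehicles and home chargers are complements.

-0.76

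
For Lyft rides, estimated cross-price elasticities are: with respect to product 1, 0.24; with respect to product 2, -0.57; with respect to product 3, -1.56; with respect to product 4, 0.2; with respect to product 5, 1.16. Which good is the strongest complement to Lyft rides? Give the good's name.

product 3

Complements have ε < 0. The most negative value is -1.56 (product 3).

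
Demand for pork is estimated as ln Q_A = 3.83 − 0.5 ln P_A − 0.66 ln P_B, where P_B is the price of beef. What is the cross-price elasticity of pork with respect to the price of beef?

In a log-linear (constant-elasticity) demand function, the coefficient on ln P_B is the cross-price elasticity.
ε = -0.66. Negative, so pork and beef are complements.

-0.66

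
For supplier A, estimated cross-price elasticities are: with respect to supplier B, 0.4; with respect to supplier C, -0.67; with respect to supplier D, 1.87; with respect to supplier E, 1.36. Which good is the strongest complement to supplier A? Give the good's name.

Complements have ε < 0. The most negative value is -0.67 (supplier C).

supplier C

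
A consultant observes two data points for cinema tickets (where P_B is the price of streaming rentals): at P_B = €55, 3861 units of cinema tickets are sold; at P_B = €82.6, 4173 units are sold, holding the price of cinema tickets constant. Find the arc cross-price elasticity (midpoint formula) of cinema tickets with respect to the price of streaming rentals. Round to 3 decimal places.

0.194

ΔQ_A = 4173 − 3861 = 312; ΔP_B = 82.6 − 55 = 27.6.
Midpoints: Q̄_A = 4017.0, P̄_B = 68.80.
ε = (ΔQ_A/Q̄_A)/(ΔP_B/P̄_B) = (312/4017.0)/(27.6/68.80) ≈ 0.194.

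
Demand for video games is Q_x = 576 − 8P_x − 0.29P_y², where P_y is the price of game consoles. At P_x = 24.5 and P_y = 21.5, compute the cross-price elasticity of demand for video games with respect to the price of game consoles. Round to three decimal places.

At P_x = 24.5 and P_y = 21.5: Q_x = 245.948.
∂Q_x/∂P_y = -0.58P_y = -0.58(21.5) = -12.4700.
ε = (∂Q_x/∂P_y)(P_y/Q_x) = -12.4700 × (21.5/245.948) ≈ -1.090.
ε < 0: complements.

-1.090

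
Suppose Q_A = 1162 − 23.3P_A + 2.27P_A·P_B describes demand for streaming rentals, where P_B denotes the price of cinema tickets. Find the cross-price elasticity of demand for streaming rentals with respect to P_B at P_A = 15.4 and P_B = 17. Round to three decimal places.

At P_A = 15.4 and P_B = 17: Q_A = 1397.466.
∂Q_A/∂P_B = 2.27P_A = 2.27(15.4) = 34.9580.
ε = (∂Q_A/∂P_B)(P_B/Q_A) = 34.9580 × (17/1397.466) ≈ 0.425.
ε > 0: substitutes.

0.425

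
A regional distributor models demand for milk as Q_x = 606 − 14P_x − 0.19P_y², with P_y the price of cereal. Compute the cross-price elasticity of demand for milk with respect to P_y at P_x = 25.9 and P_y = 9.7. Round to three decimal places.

At P_x = 25.9 and P_y = 9.7: Q_x = 225.523.
∂Q_x/∂P_y = -0.38P_y = -0.38(9.7) = -3.6860.
ε = (∂Q_x/∂P_y)(P_y/Q_x) = -3.6860 × (9.7/225.523) ≈ -0.159.
ε < 0: complements.

-0.159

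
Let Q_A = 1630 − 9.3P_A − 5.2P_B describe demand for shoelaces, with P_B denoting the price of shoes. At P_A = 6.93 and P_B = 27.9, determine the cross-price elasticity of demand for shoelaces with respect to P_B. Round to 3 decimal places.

At P_A = 6.93 and P_B = 27.9: Q_A = 1420.471.
∂Q_A/∂P_B = -5.2.
ε = (∂Q_A/∂P_B)(P_B/Q_A) = -5.2 × (27.9/1420.471) ≈ -0.102.

-0.102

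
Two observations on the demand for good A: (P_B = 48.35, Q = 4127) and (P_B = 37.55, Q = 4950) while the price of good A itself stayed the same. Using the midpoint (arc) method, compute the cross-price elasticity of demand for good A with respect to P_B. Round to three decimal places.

ΔQ_A = 4950 − 4127 = 823; ΔP_B = 37.55 − 48.35 = -10.8.
Midpoints: Q̄_A = 4538.5, P̄_B = 42.95.
ε = (ΔQ_A/Q̄_A)/(ΔP_B/P̄_B) = (823/4538.5)/(-10.8/42.95) ≈ -0.721.

-0.721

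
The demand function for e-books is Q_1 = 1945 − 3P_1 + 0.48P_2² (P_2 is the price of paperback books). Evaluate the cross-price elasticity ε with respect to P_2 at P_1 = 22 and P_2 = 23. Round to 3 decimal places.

At P_1 = 22 and P_2 = 23: Q_1 = 2132.92.
∂Q_1/∂P_2 = 0.96P_2 = 0.96(23) = 22.0800.
ε = (∂Q_1/∂P_2)(P_2/Q_1) = 22.0800 × (23/2132.92) ≈ 0.238.
ε > 0: substitutes.

0.238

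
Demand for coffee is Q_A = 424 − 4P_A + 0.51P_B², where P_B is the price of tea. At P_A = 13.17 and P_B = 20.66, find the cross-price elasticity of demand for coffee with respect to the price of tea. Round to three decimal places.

At P_A = 13.17 and P_B = 20.66: Q_A = 589.006.
∂Q_A/∂P_B = 1.02P_B = 1.02(20.66) = 21.0732.
ε = (∂Q_A/∂P_B)(P_B/Q_A) = 21.0732 × (20.66/589.006) ≈ 0.739.

0.739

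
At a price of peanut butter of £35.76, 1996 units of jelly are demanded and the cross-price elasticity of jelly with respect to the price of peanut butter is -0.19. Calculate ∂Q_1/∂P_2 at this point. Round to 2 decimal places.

ε = (∂Q_1/∂P_2)·(P_2/Q_1) ⇒ ∂Q_1/∂P_2 = ε·Q_1/P_2 = -0.19 × 1996/35.76 ≈ -10.61.

-10.61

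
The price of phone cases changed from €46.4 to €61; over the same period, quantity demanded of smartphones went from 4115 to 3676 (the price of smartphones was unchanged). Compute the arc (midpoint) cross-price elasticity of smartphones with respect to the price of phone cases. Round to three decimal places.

-0.414

ΔQ_A = 3676 − 4115 = -439; ΔP_B = 61 − 46.4 = 14.6.
Midpoints: Q̄_A = 3895.5, P̄_B = 53.70.
ε = (ΔQ_A/Q̄_A)/(ΔP_B/P̄_B) = (-439/3895.5)/(14.6/53.70) ≈ -0.414.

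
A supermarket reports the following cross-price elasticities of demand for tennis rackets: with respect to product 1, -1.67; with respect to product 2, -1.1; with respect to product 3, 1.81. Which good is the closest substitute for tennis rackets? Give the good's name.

Substitutes have ε > 0. Among the positive values, 1.81 (product 3) is largest.

product 3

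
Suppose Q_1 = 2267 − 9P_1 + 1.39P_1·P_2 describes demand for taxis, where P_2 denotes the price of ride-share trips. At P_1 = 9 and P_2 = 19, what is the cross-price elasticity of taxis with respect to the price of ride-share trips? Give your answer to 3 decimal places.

0.098

At P_1 = 9 and P_2 = 19: Q_1 = 2423.69.
∂Q_1/∂P_2 = 1.39P_1 = 1.39(9) = 12.5100.
ε = (∂Q_1/∂P_2)(P_2/Q_1) = 12.5100 × (19/2423.69) ≈ 0.098.
ε > 0: substitutes.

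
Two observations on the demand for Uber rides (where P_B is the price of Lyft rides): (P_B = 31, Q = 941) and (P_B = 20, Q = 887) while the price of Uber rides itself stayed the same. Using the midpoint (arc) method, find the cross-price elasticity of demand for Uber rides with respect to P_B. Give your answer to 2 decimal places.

0.14

ΔQ_A = 887 − 941 = -54; ΔP_B = 20 − 31 = -11.
Midpoints: Q̄_A = 914.0, P̄_B = 25.50.
ε = (ΔQ_A/Q̄_A)/(ΔP_B/P̄_B) = (-54/914.0)/(-11/25.50) ≈ 0.14.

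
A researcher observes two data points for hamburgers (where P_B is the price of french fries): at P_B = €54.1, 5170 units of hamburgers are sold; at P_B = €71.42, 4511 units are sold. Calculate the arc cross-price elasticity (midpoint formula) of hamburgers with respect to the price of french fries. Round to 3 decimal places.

-0.493

ΔQ_A = 4511 − 5170 = -659; ΔP_B = 71.42 − 54.1 = 17.32.
Midpoints: Q̄_A = 4840.5, P̄_B = 62.76.
ε = (ΔQ_A/Q̄_A)/(ΔP_B/P̄_B) = (-659/4840.5)/(17.32/62.76) ≈ -0.493.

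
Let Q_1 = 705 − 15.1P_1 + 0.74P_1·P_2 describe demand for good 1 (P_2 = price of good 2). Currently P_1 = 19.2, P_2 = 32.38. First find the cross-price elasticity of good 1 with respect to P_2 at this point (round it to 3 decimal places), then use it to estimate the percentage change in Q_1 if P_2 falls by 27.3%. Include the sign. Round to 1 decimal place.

-14.4%

At P_1 = 19.2, P_2 = 32.38: Q_1 = 875.135.
∂Q_1/∂P_2 = 0.74P_1 = 14.2080.
ε = (∂Q_1/∂P_2)(P_2/Q_1) = 14.2080 × 32.38/875.135 ≈ 0.526.
%ΔQ_1 ≈ ε × %ΔP_2 = 0.526 × (-27.3%) = -14.4%.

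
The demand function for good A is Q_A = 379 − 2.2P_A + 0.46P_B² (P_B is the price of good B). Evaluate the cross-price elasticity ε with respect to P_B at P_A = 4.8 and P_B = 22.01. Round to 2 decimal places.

At P_A = 4.8 and P_B = 22.01: Q_A = 591.282.
∂Q_A/∂P_B = 0.92P_B = 0.92(22.01) = 20.2492.
ε = (∂Q_A/∂P_B)(P_B/Q_A) = 20.2492 × (22.01/591.282) ≈ 0.75.
ε > 0: substitutes.

0.75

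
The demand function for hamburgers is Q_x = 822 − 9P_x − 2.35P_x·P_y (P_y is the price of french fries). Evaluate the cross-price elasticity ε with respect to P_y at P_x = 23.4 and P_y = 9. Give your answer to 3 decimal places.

At P_x = 23.4 and P_y = 9: Q_x = 116.49.
∂Q_x/∂P_y = -2.35P_x = -2.35(23.4) = -54.9900.
ε = (∂Q_x/∂P_y)(P_y/Q_x) = -54.9900 × (9/116.49) ≈ -4.249.

-4.249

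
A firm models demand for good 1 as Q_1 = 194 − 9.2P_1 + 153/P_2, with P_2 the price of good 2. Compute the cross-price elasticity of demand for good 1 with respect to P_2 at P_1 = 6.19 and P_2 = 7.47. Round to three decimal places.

-0.130

At P_1 = 6.19 and P_2 = 7.47: Q_1 = 157.534.
∂Q_1/∂P_2 = −153/P_2² = -2.7419.
ε = (∂Q_1/∂P_2)(P_2/Q_1) = -2.7419 × (7.47/157.534) ≈ -0.130.
ε < 0: complements.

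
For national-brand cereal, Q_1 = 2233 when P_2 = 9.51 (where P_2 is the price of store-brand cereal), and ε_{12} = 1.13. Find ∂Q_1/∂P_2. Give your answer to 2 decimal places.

265.33

ε = (∂Q_1/∂P_2)·(P_2/Q_1) ⇒ ∂Q_1/∂P_2 = ε·Q_1/P_2 = 1.13 × 2233/9.51 ≈ 265.33.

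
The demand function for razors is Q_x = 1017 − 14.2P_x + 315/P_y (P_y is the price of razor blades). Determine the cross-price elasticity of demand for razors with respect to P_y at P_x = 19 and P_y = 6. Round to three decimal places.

-0.066

At P_x = 19 and P_y = 6: Q_x = 799.7.
∂Q_x/∂P_y = −315/P_y² = -8.7500.
ε = (∂Q_x/∂P_y)(P_y/Q_x) = -8.7500 × (6/799.7) ≈ -0.066.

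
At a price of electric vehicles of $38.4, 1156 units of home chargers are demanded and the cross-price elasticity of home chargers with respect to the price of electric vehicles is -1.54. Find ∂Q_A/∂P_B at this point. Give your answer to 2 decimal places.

ε = (∂Q_A/∂P_B)·(P_B/Q_A) ⇒ ∂Q_A/∂P_B = ε·Q_A/P_B = -1.54 × 1156/38.4 ≈ -46.36.

-46.36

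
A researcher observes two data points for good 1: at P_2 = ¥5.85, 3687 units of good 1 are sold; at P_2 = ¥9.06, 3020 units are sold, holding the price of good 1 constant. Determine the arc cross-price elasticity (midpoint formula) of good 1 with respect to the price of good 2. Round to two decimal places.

ΔQ_1 = 3020 − 3687 = -667; ΔP_2 = 9.06 − 5.85 = 3.21.
Midpoints: Q̄_1 = 3353.5, P̄_2 = 7.46.
ε = (ΔQ_1/Q̄_1)/(ΔP_2/P̄_2) = (-667/3353.5)/(3.21/7.46) ≈ -0.46.

-0.46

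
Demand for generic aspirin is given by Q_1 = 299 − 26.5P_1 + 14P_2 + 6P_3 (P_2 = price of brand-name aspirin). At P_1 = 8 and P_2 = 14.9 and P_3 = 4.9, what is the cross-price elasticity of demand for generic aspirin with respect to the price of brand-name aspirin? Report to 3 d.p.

0.642

At P_1 = 8 and P_2 = 14.9 and P_3 = 4.9: Q_1 = 325.
∂Q_1/∂P_2 = 14.
ε = (∂Q_1/∂P_2)(P_2/Q_1) = 14 × (14.9/325) ≈ 0.642.
Since ε > 0, generic aspirin and brand-name aspirin are substitutes.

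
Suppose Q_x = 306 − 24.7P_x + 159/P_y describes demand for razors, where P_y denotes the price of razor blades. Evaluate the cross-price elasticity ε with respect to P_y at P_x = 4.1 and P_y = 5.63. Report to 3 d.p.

-0.121

At P_x = 4.1 and P_y = 5.63: Q_x = 232.972.
∂Q_x/∂P_y = −159/P_y² = -5.0163.
ε = (∂Q_x/∂P_y)(P_y/Q_x) = -5.0163 × (5.63/232.972) ≈ -0.121.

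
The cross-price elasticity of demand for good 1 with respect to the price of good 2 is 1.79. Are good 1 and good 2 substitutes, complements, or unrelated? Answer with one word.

ε = 1.79 > 0, so a higher price of good 2 raises demand for good 1: substitutes.

substitutes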